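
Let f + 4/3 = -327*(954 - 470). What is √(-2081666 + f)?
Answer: I*√20159418/3 ≈ 1496.6*I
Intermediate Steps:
f = -474808/3 (f = -4/3 - 327*(954 - 470) = -4/3 - 327*484 = -4/3 - 158268 = -474808/3 ≈ -1.5827e+5)
√(-2081666 + f) = √(-2081666 - 474808/3) = √(-6719806/3) = I*√20159418/3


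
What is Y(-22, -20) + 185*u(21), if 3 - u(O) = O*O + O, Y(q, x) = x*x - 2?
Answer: -84517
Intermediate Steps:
Y(q, x) = -2 + x² (Y(q, x) = x² - 2 = -2 + x²)
u(O) = 3 - O - O² (u(O) = 3 - (O*O + O) = 3 - (O² + O) = 3 - (O + O²) = 3 + (-O - O²) = 3 - O - O²)
Y(-22, -20) + 185*u(21) = (-2 + (-20)²) + 185*(3 - 1*21 - 1*21²) = (-2 + 400) + 185*(3 - 21 - 1*441) = 398 + 185*(3 - 21 - 441) = 398 + 185*(-459) = 398 - 84915 = -84517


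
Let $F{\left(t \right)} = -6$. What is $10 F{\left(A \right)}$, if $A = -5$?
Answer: $-60$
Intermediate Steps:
$10 F{\left(A \right)} = 10 \left(-6\right) = -60$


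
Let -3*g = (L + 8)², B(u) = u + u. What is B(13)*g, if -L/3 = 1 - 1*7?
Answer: -17576/3 ≈ -5858.7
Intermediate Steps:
L = 18 (L = -3*(1 - 1*7) = -3*(1 - 7) = -3*(-6) = 18)
B(u) = 2*u
g = -676/3 (g = -(18 + 8)²/3 = -⅓*26² = -⅓*676 = -676/3 ≈ -225.33)
B(13)*g = (2*13)*(-676/3) = 26*(-676/3) = -17576/3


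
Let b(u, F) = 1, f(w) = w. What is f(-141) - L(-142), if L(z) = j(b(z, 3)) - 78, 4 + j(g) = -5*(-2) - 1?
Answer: -68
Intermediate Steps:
j(g) = 5 (j(g) = -4 + (-5*(-2) - 1) = -4 + (10 - 1) = -4 + 9 = 5)
L(z) = -73 (L(z) = 5 - 78 = -73)
f(-141) - L(-142) = -141 - 1*(-73) = -141 + 73 = -68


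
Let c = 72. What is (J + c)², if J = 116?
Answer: 35344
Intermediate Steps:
(J + c)² = (116 + 72)² = 188² = 35344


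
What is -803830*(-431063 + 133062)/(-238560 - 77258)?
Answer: -119771071915/157909 ≈ -7.5848e+5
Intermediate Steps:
-803830*(-431063 + 133062)/(-238560 - 77258) = -803830/((-315818/(-298001))) = -803830/((-315818*(-1/298001))) = -803830/315818/298001 = -803830*298001/315818 = -119771071915/157909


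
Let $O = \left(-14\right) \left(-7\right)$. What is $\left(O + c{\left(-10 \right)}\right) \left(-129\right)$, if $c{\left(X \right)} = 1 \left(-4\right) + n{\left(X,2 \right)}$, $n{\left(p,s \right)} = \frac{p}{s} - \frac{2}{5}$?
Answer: $- \frac{57147}{5} \approx -11429.0$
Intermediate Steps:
$O = 98$
$n{\left(p,s \right)} = - \frac{2}{5} + \frac{p}{s}$ ($n{\left(p,s \right)} = \frac{p}{s} - \frac{2}{5} = - \frac{2}{5} + \frac{p}{s}$)
$c{\left(X \right)} = - \frac{22}{5} + \frac{X}{2}$ ($c{\left(X \right)} = 1 \left(-4\right) + \left(- \frac{2}{5} + \frac{X}{2}\right) = -4 + \left(- \frac{2}{5} + X \frac{1}{2}\right) = -4 + \left(- \frac{2}{5} + \frac{X}{2}\right) = - \frac{22}{5} + \frac{X}{2}$)
$\left(O + c{\left(-10 \right)}\right) \left(-129\right) = \left(98 + \left(- \frac{22}{5} + \frac{1}{2} \left(-10\right)\right)\right) \left(-129\right) = \left(98 - \frac{47}{5}\right) \left(-129\right) = \frac{443}{5} \left(-129\right) = - \frac{57147}{5}$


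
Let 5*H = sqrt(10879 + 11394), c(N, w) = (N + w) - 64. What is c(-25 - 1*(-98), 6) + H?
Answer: 15 + sqrt(22273)/5 ≈ 44.848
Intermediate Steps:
c(N, w) = -64 + N + w
H = sqrt(22273)/5 (H = sqrt(10879 + 11394)/5 = sqrt(22273)/5 ≈ 29.848)
c(-25 - 1*(-98), 6) + H = (-64 + (-25 - 1*(-98)) + 6) + sqrt(22273)/5 = (-64 + (-25 + 98) + 6) + sqrt(22273)/5 = (-64 + 73 + 6) + sqrt(22273)/5 = 15 + sqrt(22273)/5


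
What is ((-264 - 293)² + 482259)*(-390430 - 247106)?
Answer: -505252380288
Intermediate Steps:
((-264 - 293)² + 482259)*(-390430 - 247106) = ((-557)² + 482259)*(-637536) = (310249 + 482259)*(-637536) = 792508*(-637536) = -505252380288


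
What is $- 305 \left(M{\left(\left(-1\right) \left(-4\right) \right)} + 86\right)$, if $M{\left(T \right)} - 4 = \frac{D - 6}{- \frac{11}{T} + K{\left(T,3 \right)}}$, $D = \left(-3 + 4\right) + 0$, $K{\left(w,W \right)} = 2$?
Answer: $- \frac{88450}{3} \approx -29483.0$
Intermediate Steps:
$D = 1$ ($D = 1 + 0 = 1$)
$M{\left(T \right)} = 4 - \frac{5}{2 - \frac{11}{T}}$ ($M{\left(T \right)} = 4 + \frac{1 - 6}{- \frac{11}{T} + 2} = 4 - \frac{5}{2 - \frac{11}{T}}$)
$- 305 \left(M{\left(\left(-1\right) \left(-4\right) \right)} + 86\right) = - 305 \left(\frac{-44 + 3 \left(\left(-1\right) \left(-4\right)\right)}{-11 + 2 \left(\left(-1\right) \left(-4\right)\right)} + 86\right) = - 305 \left(\frac{-44 + 3 \cdot 4}{-11 + 2 \cdot 4} + 86\right) = - 305 \left(\frac{-44 + 12}{-11 + 8} + 86\right) = - 305 \left(\frac{1}{-3} \left(-32\right) + 86\right) = - 305 \left(\left(- \frac{1}{3}\right) \left(-32\right) + 86\right) = - 305 \left(\frac{32}{3} + 86\right) = \left(-305\right) \frac{290}{3} = - \frac{88450}{3}$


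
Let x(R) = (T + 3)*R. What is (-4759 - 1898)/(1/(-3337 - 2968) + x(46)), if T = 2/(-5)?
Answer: -13990795/251359 ≈ -55.661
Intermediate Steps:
T = -⅖ (T = 2*(-⅕) = -⅖ ≈ -0.40000)
x(R) = 13*R/5 (x(R) = (-⅖ + 3)*R = 13*R/5)
(-4759 - 1898)/(1/(-3337 - 2968) + x(46)) = (-4759 - 1898)/(1/(-3337 - 2968) + (13/5)*46) = -6657/(1/(-6305) + 598/5) = -6657/(-1/6305 + 598/5) = -6657/754077/6305 = -6657*6305/754077 = -13990795/251359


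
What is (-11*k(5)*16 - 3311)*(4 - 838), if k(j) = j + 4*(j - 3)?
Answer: 4669566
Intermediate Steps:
k(j) = -12 + 5*j (k(j) = j + 4*(-3 + j) = j + (-12 + 4*j) = -12 + 5*j)
(-11*k(5)*16 - 3311)*(4 - 838) = (-11*(-12 + 5*5)*16 - 3311)*(4 - 838) = (-11*(-12 + 25)*16 - 3311)*(-834) = (-11*13*16 - 3311)*(-834) = (-143*16 - 3311)*(-834) = (-2288 - 3311)*(-834) = -5599*(-834) = 4669566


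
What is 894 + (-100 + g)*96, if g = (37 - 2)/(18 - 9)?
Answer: -24998/3 ≈ -8332.7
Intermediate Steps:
g = 35/9 ≈ 3.8889
894 + (-100 + g)*96 = 894 + (-100 + 35/9)*96 = 894 - 865/9*96 = 894 - 27680/3 = -24998/3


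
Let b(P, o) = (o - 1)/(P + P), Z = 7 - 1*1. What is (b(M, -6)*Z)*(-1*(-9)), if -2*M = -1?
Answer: -378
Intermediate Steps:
M = 1/2 (M = -1/2*(-1) = 1/2 ≈ 0.50000)
Z = 6 (Z = 7 - 1 = 6)
b(P, o) = (-1 + o)/(2*P) (b(P, o) = (-1 + o)/((2*P)) = (-1 + o)*(1/(2*P)) = (-1 + o)/(2*P))
(b(M, -6)*Z)*(-1*(-9)) = (((-1 - 6)/(2*(1/2)))*6)*(-1*(-9)) = (((1/2)*2*(-7))*6)*9 = -7*6*9 = -42*9 = -378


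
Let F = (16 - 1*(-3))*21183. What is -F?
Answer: -402477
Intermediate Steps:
F = 402477 (F = (16 + 3)*21183 = 19*21183 = 402477)
-F = -1*402477 = -402477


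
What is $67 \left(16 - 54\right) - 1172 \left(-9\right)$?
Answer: $8002$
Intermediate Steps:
$67 \left(16 - 54\right) - 1172 \left(-9\right) = 67 \left(-38\right) - -10548 = -2546 + 10548 = 8002$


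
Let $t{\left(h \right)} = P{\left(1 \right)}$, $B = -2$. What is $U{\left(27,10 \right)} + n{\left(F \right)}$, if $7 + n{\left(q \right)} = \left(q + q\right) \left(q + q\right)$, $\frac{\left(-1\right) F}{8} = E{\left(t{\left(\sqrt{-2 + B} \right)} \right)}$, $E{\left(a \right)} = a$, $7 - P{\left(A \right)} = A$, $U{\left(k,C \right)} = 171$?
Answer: $9380$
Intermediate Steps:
$P{\left(A \right)} = 7 - A$
$t{\left(h \right)} = 6$ ($t{\left(h \right)} = 7 - 1 = 6$)
$F = -48$ ($F = \left(-8\right) 6 = -48$)
$n{\left(q \right)} = -7 + 4 q^{2}$ ($n{\left(q \right)} = -7 + \left(q + q\right) \left(q + q\right) = -7 + 2 q 2 q = -7 + 4 q^{2}$)
$U{\left(27,10 \right)} + n{\left(F \right)} = 171 - \left(7 - 4 \left(-48\right)^{2}\right) = 171 + \left(-7 + 4 \cdot 2304\right) = 171 + \left(-7 + 9216\right) = 171 + 9209 = 9380$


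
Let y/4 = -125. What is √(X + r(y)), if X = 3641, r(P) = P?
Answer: 3*√349 ≈ 56.045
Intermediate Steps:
y = -500 (y = 4*(-125) = -500)
√(X + r(y)) = √(3641 - 500) = √3141 = 3*√349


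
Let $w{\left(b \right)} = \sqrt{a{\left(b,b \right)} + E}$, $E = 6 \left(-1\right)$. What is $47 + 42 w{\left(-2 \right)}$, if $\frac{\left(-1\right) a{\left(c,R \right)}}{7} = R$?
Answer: $47 + 84 \sqrt{2} \approx 165.79$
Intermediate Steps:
$E = -6$
$a{\left(c,R \right)} = - 7 R$
$w{\left(b \right)} = \sqrt{-6 - 7 b}$ ($w{\left(b \right)} = \sqrt{- 7 b - 6} = \sqrt{-6 - 7 b}$)
$47 + 42 w{\left(-2 \right)} = 47 + 42 \sqrt{-6 - -14} = 47 + 42 \sqrt{-6 + 14} = 47 + 42 \sqrt{8} = 47 + 42 \cdot 2 \sqrt{2} = 47 + 84 \sqrt{2}$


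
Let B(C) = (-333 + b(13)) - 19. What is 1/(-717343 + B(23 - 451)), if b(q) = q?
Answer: -1/717682 ≈ -1.3934e-6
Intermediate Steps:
B(C) = -339 (B(C) = (-333 + 13) - 19 = -320 - 19 = -339)
1/(-717343 + B(23 - 451)) = 1/(-717343 - 339) = 1/(-717682) = -1/717682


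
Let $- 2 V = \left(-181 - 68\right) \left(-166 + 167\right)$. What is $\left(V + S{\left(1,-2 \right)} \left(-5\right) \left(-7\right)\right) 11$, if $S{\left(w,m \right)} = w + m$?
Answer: $\frac{1969}{2} \approx 984.5$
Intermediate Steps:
$V = \frac{249}{2}$ ($V = - \frac{\left(-181 - 68\right) \left(-166 + 167\right)}{2} = - \frac{\left(-249\right) 1}{2} = \left(- \frac{1}{2}\right) \left(-249\right) = \frac{249}{2} \approx 124.5$)
$S{\left(w,m \right)} = m + w$
$\left(V + S{\left(1,-2 \right)} \left(-5\right) \left(-7\right)\right) 11 = \left(\frac{249}{2} + \left(-2 + 1\right) \left(-5\right) \left(-7\right)\right) 11 = \left(\frac{249}{2} + \left(-1\right) \left(-5\right) \left(-7\right)\right) 11 = \left(\frac{249}{2} + 5 \left(-7\right)\right) 11 = \left(\frac{249}{2} - 35\right) 11 = \frac{179}{2} \cdot 11 = \frac{1969}{2}$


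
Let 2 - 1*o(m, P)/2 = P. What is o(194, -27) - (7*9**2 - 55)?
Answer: -454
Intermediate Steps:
o(m, P) = 4 - 2*P
o(194, -27) - (7*9**2 - 55) = (4 - 2*(-27)) - (7*9**2 - 55) = (4 + 54) - (7*81 - 55) = 58 - (567 - 55) = 58 - 1*512 = 58 - 512 = -454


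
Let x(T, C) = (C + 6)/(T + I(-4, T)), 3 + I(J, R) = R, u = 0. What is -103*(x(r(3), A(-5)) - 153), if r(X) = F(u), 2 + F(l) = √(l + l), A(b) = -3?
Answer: 110622/7 ≈ 15803.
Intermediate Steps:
F(l) = -2 + √2*√l (F(l) = -2 + √(l + l) = -2 + √(2*l) = -2 + √2*√l)
I(J, R) = -3 + R
r(X) = -2 (r(X) = -2 + √2*√0 = -2 + √2*0 = -2 + 0 = -2)
x(T, C) = (6 + C)/(-3 + 2*T) (x(T, C) = (C + 6)/(T + (-3 + T)) = (6 + C)/(-3 + 2*T))
-103*(x(r(3), A(-5)) - 153) = -103*((6 - 3)/(-3 + 2*(-2)) - 153) = -103*(3/(-3 - 4) - 153) = -103*(3/(-7) - 153) = -103*(-⅐*3 - 153) = -103*(-3/7 - 153) = -103*(-1074/7) = 110622/7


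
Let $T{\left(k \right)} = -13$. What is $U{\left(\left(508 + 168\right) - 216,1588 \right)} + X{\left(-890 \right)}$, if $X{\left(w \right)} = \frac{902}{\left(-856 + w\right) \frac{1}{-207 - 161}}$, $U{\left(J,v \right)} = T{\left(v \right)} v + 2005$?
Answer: $- \frac{16105879}{873} \approx -18449.0$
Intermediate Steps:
$U{\left(J,v \right)} = 2005 - 13 v$ ($U{\left(J,v \right)} = - 13 v + 2005 = 2005 - 13 v$)
$X{\left(w \right)} = \frac{902}{\frac{107}{46} - \frac{w}{368}}$ ($X{\left(w \right)} = \frac{902}{\left(-856 + w\right) \frac{1}{-368}} = \frac{902}{\left(-856 + w\right) \left(- \frac{1}{368}\right)} = \frac{902}{\frac{107}{46} - \frac{w}{368}}$)
$U{\left(\left(508 + 168\right) - 216,1588 \right)} + X{\left(-890 \right)} = \left(2005 - 20644\right) - \frac{331936}{-856 - 890} = \left(2005 - 20644\right) - \frac{331936}{-1746} = -18639 - - \frac{165968}{873} = -18639 + \frac{165968}{873} = - \frac{16105879}{873}$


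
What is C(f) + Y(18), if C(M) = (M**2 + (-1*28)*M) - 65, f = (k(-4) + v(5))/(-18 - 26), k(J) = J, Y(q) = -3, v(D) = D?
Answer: -130415/1936 ≈ -67.363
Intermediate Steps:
f = -1/44 (f = (-4 + 5)/(-18 - 26) = 1/(-44) = 1*(-1/44) = -1/44 ≈ -0.022727)
C(M) = -65 + M**2 - 28*M (C(M) = (M**2 - 28*M) - 65 = -65 + M**2 - 28*M)
C(f) + Y(18) = (-65 + (-1/44)**2 - 28*(-1/44)) - 3 = (-65 + 1/1936 + 7/11) - 3 = -124607/1936 - 3 = -130415/1936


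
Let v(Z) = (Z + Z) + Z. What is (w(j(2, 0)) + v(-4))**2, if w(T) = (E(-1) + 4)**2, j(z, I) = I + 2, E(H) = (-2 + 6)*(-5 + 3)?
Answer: 16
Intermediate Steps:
E(H) = -8 (E(H) = 4*(-2) = -8)
j(z, I) = 2 + I
w(T) = 16 (w(T) = (-8 + 4)**2 = (-4)**2 = 16)
v(Z) = 3*Z (v(Z) = 2*Z + Z = 3*Z)
(w(j(2, 0)) + v(-4))**2 = (16 + 3*(-4))**2 = (16 - 12)**2 = 4**2 = 16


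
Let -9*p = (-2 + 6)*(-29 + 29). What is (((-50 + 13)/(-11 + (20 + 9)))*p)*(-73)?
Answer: 0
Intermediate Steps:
p = 0 (p = -(-2 + 6)*(-29 + 29)/9 = -4*0/9 = -⅑*0 = 0)
(((-50 + 13)/(-11 + (20 + 9)))*p)*(-73) = (((-50 + 13)/(-11 + (20 + 9)))*0)*(-73) = (-37/(-11 + 29)*0)*(-73) = (-37/18*0)*(-73) = (-37*1/18*0)*(-73) = -37/18*0*(-73) = 0*(-73) = 0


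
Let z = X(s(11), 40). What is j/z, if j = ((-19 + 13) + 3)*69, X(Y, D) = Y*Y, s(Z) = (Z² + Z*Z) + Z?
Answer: -9/2783 ≈ -0.0032339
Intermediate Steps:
s(Z) = Z + 2*Z² (s(Z) = (Z² + Z²) + Z = 2*Z² + Z = Z + 2*Z²)
X(Y, D) = Y²
z = 64009 (z = (11*(1 + 2*11))² = (11*(1 + 22))² = (11*23)² = 253² = 64009)
j = -207 (j = (-6 + 3)*69 = -3*69 = -207)
j/z = -207/64009 = -207*1/64009 = -9/2783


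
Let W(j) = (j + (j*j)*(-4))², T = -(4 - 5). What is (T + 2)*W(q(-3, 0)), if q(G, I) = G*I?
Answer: 0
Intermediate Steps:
T = 1 (T = -1*(-1) = 1)
W(j) = (j - 4*j²)² (W(j) = (j + j²*(-4))² = (j - 4*j²)²)
(T + 2)*W(q(-3, 0)) = (1 + 2)*((-3*0)²*(-1 + 4*(-3*0))²) = 3*(0²*(-1 + 4*0)²) = 3*(0*(-1 + 0)²) = 3*(0*(-1)²) = 3*(0*1) = 3*0 = 0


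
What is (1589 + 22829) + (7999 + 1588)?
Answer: 34005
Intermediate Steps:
(1589 + 22829) + (7999 + 1588) = 24418 + 9587 = 34005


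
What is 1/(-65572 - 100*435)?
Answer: -1/109072 ≈ -9.1683e-6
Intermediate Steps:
1/(-65572 - 100*435) = 1/(-65572 - 43500) = 1/(-109072) = -1/109072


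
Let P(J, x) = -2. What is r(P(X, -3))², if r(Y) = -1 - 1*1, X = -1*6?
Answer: 4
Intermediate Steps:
X = -6
r(Y) = -2 (r(Y) = -1 - 1 = -2)
r(P(X, -3))² = (-2)² = 4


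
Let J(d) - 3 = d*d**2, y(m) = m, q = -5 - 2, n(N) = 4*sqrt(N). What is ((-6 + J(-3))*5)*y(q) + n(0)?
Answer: 1050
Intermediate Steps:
q = -7
J(d) = 3 + d**3 (J(d) = 3 + d*d**2 = 3 + d**3)
((-6 + J(-3))*5)*y(q) + n(0) = ((-6 + (3 + (-3)**3))*5)*(-7) + 4*sqrt(0) = ((-6 + (3 - 27))*5)*(-7) + 4*0 = ((-6 - 24)*5)*(-7) + 0 = -30*5*(-7) + 0 = -150*(-7) + 0 = 1050 + 0 = 1050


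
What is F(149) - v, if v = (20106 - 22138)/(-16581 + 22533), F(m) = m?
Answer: 55555/372 ≈ 149.34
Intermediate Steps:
v = -127/372 (v = -2032/5952 = -2032*1/5952 = -127/372 ≈ -0.34140)
F(149) - v = 149 - 1*(-127/372) = 149 + 127/372 = 55555/372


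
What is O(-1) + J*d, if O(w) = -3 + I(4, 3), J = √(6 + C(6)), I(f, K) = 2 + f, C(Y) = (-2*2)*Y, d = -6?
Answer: 3 - 18*I*√2 ≈ 3.0 - 25.456*I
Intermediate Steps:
C(Y) = -4*Y
J = 3*I*√2 (J = √(6 - 4*6) = √(6 - 24) = √(-18) = 3*I*√2 ≈ 4.2426*I)
O(w) = 3 (O(w) = -3 + (2 + 4) = -3 + 6 = 3)
O(-1) + J*d = 3 + (3*I*√2)*(-6) = 3 - 18*I*√2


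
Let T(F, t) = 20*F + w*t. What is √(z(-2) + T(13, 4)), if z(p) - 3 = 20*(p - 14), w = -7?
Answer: I*√85 ≈ 9.2195*I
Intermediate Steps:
T(F, t) = -7*t + 20*F (T(F, t) = 20*F - 7*t = -7*t + 20*F)
z(p) = -277 + 20*p (z(p) = 3 + 20*(p - 14) = 3 + 20*(-14 + p) = 3 + (-280 + 20*p) = -277 + 20*p)
√(z(-2) + T(13, 4)) = √((-277 + 20*(-2)) + (-7*4 + 20*13)) = √((-277 - 40) + (-28 + 260)) = √(-317 + 232) = √(-85) = I*√85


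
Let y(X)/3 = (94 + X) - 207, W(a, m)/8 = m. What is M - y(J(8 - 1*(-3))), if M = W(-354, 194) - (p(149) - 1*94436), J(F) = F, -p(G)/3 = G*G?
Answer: 162897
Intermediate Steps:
W(a, m) = 8*m
p(G) = -3*G**2 (p(G) = -3*G*G = -3*G**2)
y(X) = -339 + 3*X (y(X) = 3*((94 + X) - 207) = 3*(-113 + X) = -339 + 3*X)
M = 162591 (M = 8*194 - (-3*149**2 - 1*94436) = 1552 - (-3*22201 - 94436) = 1552 - (-66603 - 94436) = 1552 - 1*(-161039) = 1552 + 161039 = 162591)
M - y(J(8 - 1*(-3))) = 162591 - (-339 + 3*(8 - 1*(-3))) = 162591 - (-339 + 3*(8 + 3)) = 162591 - (-339 + 3*11) = 162591 - (-339 + 33) = 162591 - 1*(-306) = 162591 + 306 = 162897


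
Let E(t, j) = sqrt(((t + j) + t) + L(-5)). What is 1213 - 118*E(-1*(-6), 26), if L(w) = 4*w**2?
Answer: 1213 - 118*sqrt(138) ≈ -173.19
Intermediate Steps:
E(t, j) = sqrt(100 + j + 2*t) (E(t, j) = sqrt(((t + j) + t) + 4*(-5)**2) = sqrt(((j + t) + t) + 4*25) = sqrt((j + 2*t) + 100) = sqrt(100 + j + 2*t))
1213 - 118*E(-1*(-6), 26) = 1213 - 118*sqrt(100 + 26 + 2*(-1*(-6))) = 1213 - 118*sqrt(100 + 26 + 2*6) = 1213 - 118*sqrt(100 + 26 + 12) = 1213 - 118*sqrt(138)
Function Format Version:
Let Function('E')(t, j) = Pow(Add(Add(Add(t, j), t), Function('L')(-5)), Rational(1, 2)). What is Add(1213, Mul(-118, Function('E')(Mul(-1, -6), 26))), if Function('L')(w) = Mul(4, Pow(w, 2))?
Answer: Add(1213, Mul(-118, Pow(138, Rational(1, 2)))) ≈ -173.19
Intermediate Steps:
Function('E')(t, j) = Pow(Add(100, j, Mul(2, t)), Rational(1, 2)) (Function('E')(t, j) = Pow(Add(Add(Add(t, j), t), Mul(4, Pow(-5, 2))), Rational(1, 2)) = Pow(Add(Add(Add(j, t), t), Mul(4, 25)), Rational(1, 2)) = Pow(Add(Add(j, Mul(2, t)), 100), Rational(1, 2)) = Pow(Add(100, j, Mul(2, t)), Rational(1, 2)))
Add(1213, Mul(-118, Function('E')(Mul(-1, -6), 26))) = Add(1213, Mul(-118, Pow(Add(100, 26, Mul(2, Mul(-1, -6))), Rational(1, 2)))) = Add(1213, Mul(-118, Pow(Add(100, 26, Mul(2, 6)), Rational(1, 2)))) = Add(1213, Mul(-118, Pow(Add(100, 26, 12), Rational(1, 2)))) = Add(1213, Mul(-118, Pow(138, Rational(1, 2))))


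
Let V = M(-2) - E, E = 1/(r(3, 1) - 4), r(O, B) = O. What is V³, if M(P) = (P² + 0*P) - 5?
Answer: 0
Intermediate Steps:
M(P) = -5 + P² (M(P) = (P² + 0) - 5 = P² - 5 = -5 + P²)
E = -1 (E = 1/(3 - 4) = 1/(-1) = -1)
V = 0 (V = (-5 + (-2)²) - 1*(-1) = (-5 + 4) + 1 = -1 + 1 = 0)
V³ = 0³ = 0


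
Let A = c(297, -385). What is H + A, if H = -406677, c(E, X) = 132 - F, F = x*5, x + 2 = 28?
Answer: -406675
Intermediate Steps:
x = 26 (x = -2 + 28 = 26)
F = 130 (F = 26*5 = 130)
c(E, X) = 2 (c(E, X) = 132 - 1*130 = 132 - 130 = 2)
A = 2
H + A = -406677 + 2 = -406675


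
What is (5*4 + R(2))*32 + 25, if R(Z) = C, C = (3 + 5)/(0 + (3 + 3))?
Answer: 2123/3 ≈ 707.67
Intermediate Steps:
C = 4/3 (C = 8/(0 + 6) = 8/6 = 8*(⅙) = 4/3 ≈ 1.3333)
R(Z) = 4/3
(5*4 + R(2))*32 + 25 = (5*4 + 4/3)*32 + 25 = (20 + 4/3)*32 + 25 = (64/3)*32 + 25 = 2048/3 + 25 = 2123/3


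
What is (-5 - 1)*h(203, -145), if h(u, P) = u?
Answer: -1218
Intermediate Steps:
(-5 - 1)*h(203, -145) = (-5 - 1)*203 = -6*203 = -1218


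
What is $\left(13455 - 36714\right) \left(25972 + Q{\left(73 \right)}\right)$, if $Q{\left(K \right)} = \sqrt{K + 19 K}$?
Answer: $-604082748 - 46518 \sqrt{365} \approx -6.0497 \cdot 10^{8}$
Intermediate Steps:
$Q{\left(K \right)} = 2 \sqrt{5} \sqrt{K}$ ($Q{\left(K \right)} = \sqrt{20 K} = 2 \sqrt{5} \sqrt{K}$)
$\left(13455 - 36714\right) \left(25972 + Q{\left(73 \right)}\right) = \left(13455 - 36714\right) \left(25972 + 2 \sqrt{5} \sqrt{73}\right) = - 23259 \left(25972 + 2 \sqrt{365}\right) = -604082748 - 46518 \sqrt{365}$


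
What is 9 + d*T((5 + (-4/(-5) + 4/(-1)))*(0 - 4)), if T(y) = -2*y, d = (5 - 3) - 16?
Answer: -963/5 ≈ -192.60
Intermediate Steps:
d = -14 (d = 2 - 16 = -14)
9 + d*T((5 + (-4/(-5) + 4/(-1)))*(0 - 4)) = 9 - (-28)*(5 + (-4/(-5) + 4/(-1)))*(0 - 4) = 9 - (-28)*(5 + (-4*(-1/5) + 4*(-1)))*(-4) = 9 - (-28)*(5 + (4/5 - 4))*(-4) = 9 - (-28)*(5 - 16/5)*(-4) = 9 - (-28)*(9/5)*(-4) = 9 - (-28)*(-36)/5 = 9 - 14*72/5 = 9 - 1008/5 = -963/5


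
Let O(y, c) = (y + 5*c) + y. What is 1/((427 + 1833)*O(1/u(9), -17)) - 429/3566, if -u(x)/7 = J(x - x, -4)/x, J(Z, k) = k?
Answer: -143134583/1189733495 ≈ -0.12031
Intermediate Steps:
u(x) = 28/x (u(x) = -(-28)/x = 28/x)
O(y, c) = 2*y + 5*c
1/((427 + 1833)*O(1/u(9), -17)) - 429/3566 = 1/((427 + 1833)*(2/((28/9)) + 5*(-17))) - 429/3566 = 1/(2260*(2/((28*(⅑))) - 85)) - 429*1/3566 = 1/(2260*(2/(28/9) - 85)) - 429/3566 = 1/(2260*(2*(9/28) - 85)) - 429/3566 = 1/(2260*(9/14 - 85)) - 429/3566 = 1/(2260*(-1181/14)) - 429/3566 = (1/2260)*(-14/1181) - 429/3566 = -7/1334530 - 429/3566 = -143134583/1189733495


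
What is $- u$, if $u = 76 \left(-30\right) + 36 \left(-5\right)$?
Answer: $2460$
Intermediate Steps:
$u = -2460$ ($u = -2280 - 180 = -2460$)
$- u = \left(-1\right) \left(-2460\right) = 2460$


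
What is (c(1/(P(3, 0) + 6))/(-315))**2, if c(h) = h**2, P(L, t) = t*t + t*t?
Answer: 1/128595600 ≈ 7.7763e-9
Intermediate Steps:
P(L, t) = 2*t**2 (P(L, t) = t**2 + t**2 = 2*t**2)
(c(1/(P(3, 0) + 6))/(-315))**2 = ((1/(2*0**2 + 6))**2/(-315))**2 = ((1/(2*0 + 6))**2*(-1/315))**2 = ((1/(0 + 6))**2*(-1/315))**2 = ((1/6)**2*(-1/315))**2 = ((1/36)*(-1/315))**2 = (-1/11340)**2 = 1/128595600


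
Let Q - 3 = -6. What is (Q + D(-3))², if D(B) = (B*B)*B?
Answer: 900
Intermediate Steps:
Q = -3 (Q = 3 - 6 = -3)
D(B) = B³ (D(B) = B²*B = B³)
(Q + D(-3))² = (-3 + (-3)³)² = (-3 - 27)² = (-30)² = 900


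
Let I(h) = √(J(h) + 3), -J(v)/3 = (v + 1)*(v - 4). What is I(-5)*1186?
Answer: 1186*I*√105 ≈ 12153.0*I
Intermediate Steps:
J(v) = -3*(1 + v)*(-4 + v) (J(v) = -3*(v + 1)*(v - 4) = -3*(1 + v)*(-4 + v))
I(h) = √(15 - 3*h² + 9*h) (I(h) = √((12 - 3*h² + 9*h) + 3) = √(15 - 3*h² + 9*h))
I(-5)*1186 = √(15 - 3*(-5)² + 9*(-5))*1186 = √(15 - 3*25 - 45)*1186 = √(15 - 75 - 45)*1186 = √(-105)*1186 = (I*√105)*1186 = 1186*I*√105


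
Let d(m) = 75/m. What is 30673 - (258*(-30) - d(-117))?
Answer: 1498082/39 ≈ 38412.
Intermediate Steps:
30673 - (258*(-30) - d(-117)) = 30673 - (258*(-30) - 75/(-117)) = 30673 - (-7740 - 75*(-1)/117) = 30673 - (-7740 - 1*(-25/39)) = 30673 - (-7740 + 25/39) = 30673 - 1*(-301835/39) = 30673 + 301835/39 = 1498082/39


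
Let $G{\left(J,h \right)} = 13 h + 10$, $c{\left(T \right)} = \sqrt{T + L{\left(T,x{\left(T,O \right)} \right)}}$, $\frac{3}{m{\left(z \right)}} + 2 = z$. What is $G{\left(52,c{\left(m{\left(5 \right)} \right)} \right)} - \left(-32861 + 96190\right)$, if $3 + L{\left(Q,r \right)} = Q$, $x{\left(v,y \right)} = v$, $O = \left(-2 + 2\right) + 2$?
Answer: $-63319 + 13 i \approx -63319.0 + 13.0 i$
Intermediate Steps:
$O = 2$ ($O = 0 + 2 = 2$)
$L{\left(Q,r \right)} = -3 + Q$
$m{\left(z \right)} = \frac{3}{-2 + z}$
$c{\left(T \right)} = \sqrt{-3 + 2 T}$ ($c{\left(T \right)} = \sqrt{T + \left(-3 + T\right)} = \sqrt{-3 + 2 T}$)
$G{\left(J,h \right)} = 10 + 13 h$
$G{\left(52,c{\left(m{\left(5 \right)} \right)} \right)} - \left(-32861 + 96190\right) = \left(10 + 13 \sqrt{-3 + 2 \frac{3}{-2 + 5}}\right) - \left(-32861 + 96190\right) = \left(10 + 13 \sqrt{-3 + 2 \cdot \frac{3}{3}}\right) - 63329 = \left(10 + 13 \sqrt{-3 + 2 \cdot 3 \cdot \frac{1}{3}}\right) - 63329 = \left(10 + 13 \sqrt{-3 + 2 \cdot 1}\right) - 63329 = \left(10 + 13 \sqrt{-3 + 2}\right) - 63329 = \left(10 + 13 \sqrt{-1}\right) - 63329 = \left(10 + 13 i\right) - 63329 = -63319 + 13 i$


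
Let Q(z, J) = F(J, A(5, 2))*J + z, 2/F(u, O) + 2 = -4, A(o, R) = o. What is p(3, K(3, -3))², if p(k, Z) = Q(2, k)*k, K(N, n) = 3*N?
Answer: 9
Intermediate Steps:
F(u, O) = -⅓ (F(u, O) = 2/(-2 - 4) = 2/(-6) = 2*(-⅙) = -⅓)
Q(z, J) = z - J/3 (Q(z, J) = -J/3 + z = z - J/3)
p(k, Z) = k*(2 - k/3) (p(k, Z) = (2 - k/3)*k = k*(2 - k/3))
p(3, K(3, -3))² = ((⅓)*3*(6 - 1*3))² = ((⅓)*3*(6 - 3))² = ((⅓)*3*3)² = 3² = 9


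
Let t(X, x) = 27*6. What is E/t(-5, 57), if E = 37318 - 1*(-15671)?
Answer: 17663/54 ≈ 327.09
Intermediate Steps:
t(X, x) = 162
E = 52989 (E = 37318 + 15671 = 52989)
E/t(-5, 57) = 52989/162 = 52989*(1/162) = 17663/54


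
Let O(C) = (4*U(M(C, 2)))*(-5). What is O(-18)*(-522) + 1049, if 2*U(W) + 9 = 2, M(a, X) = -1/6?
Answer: -35491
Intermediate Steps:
M(a, X) = -⅙ (M(a, X) = -1*⅙ = -⅙)
U(W) = -7/2 (U(W) = -9/2 + (½)*2 = -9/2 + 1 = -7/2)
O(C) = 70 (O(C) = (4*(-7/2))*(-5) = -14*(-5) = 70)
O(-18)*(-522) + 1049 = 70*(-522) + 1049 = -36540 + 1049 = -35491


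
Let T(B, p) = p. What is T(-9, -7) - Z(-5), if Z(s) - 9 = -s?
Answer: -21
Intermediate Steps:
Z(s) = 9 - s
T(-9, -7) - Z(-5) = -7 - (9 - 1*(-5)) = -7 - (9 + 5) = -7 - 1*14 = -7 - 14 = -21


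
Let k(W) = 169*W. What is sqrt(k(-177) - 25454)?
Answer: I*sqrt(55367) ≈ 235.3*I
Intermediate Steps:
sqrt(k(-177) - 25454) = sqrt(169*(-177) - 25454) = sqrt(-29913 - 25454) = sqrt(-55367) = I*sqrt(55367)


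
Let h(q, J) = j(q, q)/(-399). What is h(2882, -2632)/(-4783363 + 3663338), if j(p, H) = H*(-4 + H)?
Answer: 8294396/446889975 ≈ 0.018560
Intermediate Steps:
h(q, J) = -q*(-4 + q)/399 (h(q, J) = (q*(-4 + q))/(-399) = (q*(-4 + q))*(-1/399) = -q*(-4 + q)/399)
h(2882, -2632)/(-4783363 + 3663338) = ((1/399)*2882*(4 - 1*2882))/(-4783363 + 3663338) = ((1/399)*2882*(4 - 2882))/(-1120025) = ((1/399)*2882*(-2878))*(-1/1120025) = -8294396/399*(-1/1120025) = 8294396/446889975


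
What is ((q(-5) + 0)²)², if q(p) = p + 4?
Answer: 1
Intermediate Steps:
q(p) = 4 + p
((q(-5) + 0)²)² = (((4 - 5) + 0)²)² = ((-1 + 0)²)² = ((-1)²)² = 1² = 1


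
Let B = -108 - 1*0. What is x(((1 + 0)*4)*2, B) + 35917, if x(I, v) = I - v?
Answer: 36033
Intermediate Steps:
B = -108 (B = -108 + 0 = -108)
x(((1 + 0)*4)*2, B) + 35917 = (((1 + 0)*4)*2 - 1*(-108)) + 35917 = ((1*4)*2 + 108) + 35917 = (4*2 + 108) + 35917 = (8 + 108) + 35917 = 116 + 35917 = 36033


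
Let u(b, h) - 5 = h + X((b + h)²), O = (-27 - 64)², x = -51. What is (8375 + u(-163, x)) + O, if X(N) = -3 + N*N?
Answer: 2097290223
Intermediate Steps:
X(N) = -3 + N²
O = 8281 (O = (-91)² = 8281)
u(b, h) = 2 + h + (b + h)⁴ (u(b, h) = 5 + (h + (-3 + ((b + h)²)²)) = 5 + (h + (-3 + (b + h)⁴)) = 5 + (-3 + h + (b + h)⁴) = 2 + h + (b + h)⁴)
(8375 + u(-163, x)) + O = (8375 + (2 - 51 + (-163 - 51)⁴)) + 8281 = (8375 + (2 - 51 + (-214)⁴)) + 8281 = (8375 + (2 - 51 + 2097273616)) + 8281 = (8375 + 2097273567) + 8281 = 2097281942 + 8281 = 2097290223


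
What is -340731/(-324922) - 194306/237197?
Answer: 17686076875/77070523634 ≈ 0.22948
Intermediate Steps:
-340731/(-324922) - 194306/237197 = -340731*(-1/324922) - 194306*1/237197 = 340731/324922 - 194306/237197 = 17686076875/77070523634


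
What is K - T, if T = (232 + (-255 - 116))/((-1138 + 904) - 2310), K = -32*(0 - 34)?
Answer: 2767733/2544 ≈ 1087.9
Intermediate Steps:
K = 1088 (K = -32*(-34) = 1088)
T = 139/2544 (T = (232 - 371)/(-234 - 2310) = -139/(-2544) = -139*(-1/2544) = 139/2544 ≈ 0.054638)
K - T = 1088 - 1*139/2544 = 1088 - 139/2544 = 2767733/2544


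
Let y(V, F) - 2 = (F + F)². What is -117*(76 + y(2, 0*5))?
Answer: -9126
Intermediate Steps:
y(V, F) = 2 + 4*F² (y(V, F) = 2 + (F + F)² = 2 + (2*F)² = 2 + 4*F²)
-117*(76 + y(2, 0*5)) = -117*(76 + (2 + 4*(0*5)²)) = -117*(76 + (2 + 4*0²)) = -117*(76 + (2 + 4*0)) = -117*(76 + (2 + 0)) = -117*(76 + 2) = -117*78 = -9126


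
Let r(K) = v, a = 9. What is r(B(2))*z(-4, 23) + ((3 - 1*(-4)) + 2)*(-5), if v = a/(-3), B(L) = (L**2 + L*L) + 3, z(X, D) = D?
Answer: -114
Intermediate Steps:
B(L) = 3 + 2*L**2 (B(L) = (L**2 + L**2) + 3 = 2*L**2 + 3 = 3 + 2*L**2)
v = -3 (v = 9/(-3) = 9*(-1/3) = -3)
r(K) = -3
r(B(2))*z(-4, 23) + ((3 - 1*(-4)) + 2)*(-5) = -3*23 + ((3 - 1*(-4)) + 2)*(-5) = -69 + ((3 + 4) + 2)*(-5) = -69 + (7 + 2)*(-5) = -69 + 9*(-5) = -69 - 45 = -114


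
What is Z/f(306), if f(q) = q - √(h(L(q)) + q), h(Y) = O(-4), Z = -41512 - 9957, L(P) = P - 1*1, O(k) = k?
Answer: -7874757/46667 - 51469*√302/93334 ≈ -178.33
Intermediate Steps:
L(P) = -1 + P (L(P) = P - 1 = -1 + P)
Z = -51469
h(Y) = -4
f(q) = q - √(-4 + q)
Z/f(306) = -51469/(306 - √(-4 + 306)) = -51469/(306 - √302)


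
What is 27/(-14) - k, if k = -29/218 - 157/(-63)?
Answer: -29443/6867 ≈ -4.2876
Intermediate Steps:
k = 32399/13734 (k = -29*1/218 - 157*(-1/63) = -29/218 + 157/63 = 32399/13734 ≈ 2.3590)
27/(-14) - k = 27/(-14) - 1*32399/13734 = -1/14*27 - 32399/13734 = -27/14 - 32399/13734 = -29443/6867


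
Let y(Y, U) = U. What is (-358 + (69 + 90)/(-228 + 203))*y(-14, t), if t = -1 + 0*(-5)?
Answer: 9109/25 ≈ 364.36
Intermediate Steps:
t = -1 (t = -1 + 0 = -1)
(-358 + (69 + 90)/(-228 + 203))*y(-14, t) = (-358 + (69 + 90)/(-228 + 203))*(-1) = (-358 + 159/(-25))*(-1) = (-358 + 159*(-1/25))*(-1) = (-358 - 159/25)*(-1) = -9109/25*(-1) = 9109/25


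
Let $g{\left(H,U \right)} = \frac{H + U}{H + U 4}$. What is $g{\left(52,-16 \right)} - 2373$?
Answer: $-2376$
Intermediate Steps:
$g{\left(H,U \right)} = \frac{H + U}{H + 4 U}$
$g{\left(52,-16 \right)} - 2373 = \frac{52 - 16}{52 + 4 \left(-16\right)} - 2373 = \frac{1}{52 - 64} \cdot 36 - 2373 = \frac{1}{-12} \cdot 36 - 2373 = \left(- \frac{1}{12}\right) 36 - 2373 = -3 - 2373 = -2376$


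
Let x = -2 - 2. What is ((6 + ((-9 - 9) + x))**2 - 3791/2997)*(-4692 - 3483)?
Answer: -2080376725/999 ≈ -2.0825e+6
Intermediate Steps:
x = -4
((6 + ((-9 - 9) + x))**2 - 3791/2997)*(-4692 - 3483) = ((6 + ((-9 - 9) - 4))**2 - 3791/2997)*(-4692 - 3483) = ((6 + (-18 - 4))**2 - 3791*1/2997)*(-8175) = ((6 - 22)**2 - 3791/2997)*(-8175) = ((-16)**2 - 3791/2997)*(-8175) = (256 - 3791/2997)*(-8175) = (763441/2997)*(-8175) = -2080376725/999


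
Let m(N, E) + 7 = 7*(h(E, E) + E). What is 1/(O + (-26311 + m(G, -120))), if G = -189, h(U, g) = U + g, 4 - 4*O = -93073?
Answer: -4/22275 ≈ -0.00017957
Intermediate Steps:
O = 93077/4 (O = 1 - ¼*(-93073) = 1 + 93073/4 = 93077/4 ≈ 23269.)
m(N, E) = -7 + 21*E (m(N, E) = -7 + 7*((E + E) + E) = -7 + 7*(2*E + E) = -7 + 7*(3*E) = -7 + 21*E)
1/(O + (-26311 + m(G, -120))) = 1/(93077/4 + (-26311 + (-7 + 21*(-120)))) = 1/(93077/4 + (-26311 + (-7 - 2520))) = 1/(93077/4 + (-26311 - 2527)) = 1/(93077/4 - 28838) = 1/(-22275/4) = -4/22275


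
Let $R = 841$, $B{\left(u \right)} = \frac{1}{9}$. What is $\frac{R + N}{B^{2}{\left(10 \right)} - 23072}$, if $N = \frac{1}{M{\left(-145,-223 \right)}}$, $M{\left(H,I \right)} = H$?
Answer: $- \frac{9877464}{270980495} \approx -0.036451$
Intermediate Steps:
$B{\left(u \right)} = \frac{1}{9}$
$N = - \frac{1}{145}$ ($N = \frac{1}{-145} = - \frac{1}{145} \approx -0.0068966$)
$\frac{R + N}{B^{2}{\left(10 \right)} - 23072} = \frac{841 - \frac{1}{145}}{\left(\frac{1}{9}\right)^{2} - 23072} = \frac{121944}{145 \left(\frac{1}{81} - 23072\right)} = \frac{121944}{145 \left(- \frac{1868831}{81}\right)} = \frac{121944}{145} \left(- \frac{81}{1868831}\right) = - \frac{9877464}{270980495}$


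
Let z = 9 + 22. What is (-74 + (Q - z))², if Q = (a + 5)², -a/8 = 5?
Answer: 1254400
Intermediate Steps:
a = -40 (a = -8*5 = -40)
Q = 1225 (Q = (-40 + 5)² = (-35)² = 1225)
z = 31
(-74 + (Q - z))² = (-74 + (1225 - 1*31))² = (-74 + (1225 - 31))² = (-74 + 1194)² = 1120² = 1254400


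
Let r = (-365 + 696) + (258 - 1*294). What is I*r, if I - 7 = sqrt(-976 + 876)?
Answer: 2065 + 2950*I ≈ 2065.0 + 2950.0*I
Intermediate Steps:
I = 7 + 10*I (I = 7 + sqrt(-976 + 876) = 7 + sqrt(-100) = 7 + 10*I ≈ 7.0 + 10.0*I)
r = 295 (r = 331 + (258 - 294) = 331 - 36 = 295)
I*r = (7 + 10*I)*295 = 2065 + 2950*I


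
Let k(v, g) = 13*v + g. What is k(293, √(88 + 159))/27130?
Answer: 3809/27130 + √247/27130 ≈ 0.14098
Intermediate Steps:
k(v, g) = g + 13*v
k(293, √(88 + 159))/27130 = (√(88 + 159) + 13*293)/27130 = (√247 + 3809)*(1/27130) = (3809 + √247)*(1/27130) = 3809/27130 + √247/27130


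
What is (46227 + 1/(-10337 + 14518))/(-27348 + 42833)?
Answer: 193275088/64742785 ≈ 2.9853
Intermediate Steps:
(46227 + 1/(-10337 + 14518))/(-27348 + 42833) = (46227 + 1/4181)/15485 = (46227 + 1/4181)*(1/15485) = (193275088/4181)*(1/15485) = 193275088/64742785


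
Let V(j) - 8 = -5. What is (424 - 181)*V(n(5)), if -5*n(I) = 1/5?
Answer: 729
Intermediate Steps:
n(I) = -1/25 (n(I) = -⅕/5 = -⅕*⅕ = -1/25)
V(j) = 3 (V(j) = 8 - 5 = 3)
(424 - 181)*V(n(5)) = (424 - 181)*3 = 243*3 = 729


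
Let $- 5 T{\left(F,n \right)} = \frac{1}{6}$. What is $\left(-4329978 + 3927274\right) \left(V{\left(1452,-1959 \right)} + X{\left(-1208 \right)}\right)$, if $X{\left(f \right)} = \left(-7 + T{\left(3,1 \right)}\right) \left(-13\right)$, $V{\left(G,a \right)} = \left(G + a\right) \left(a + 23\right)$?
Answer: $- \frac{5929676057656}{15} \approx -3.9531 \cdot 10^{11}$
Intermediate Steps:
$T{\left(F,n \right)} = - \frac{1}{30}$ ($T{\left(F,n \right)} = - \frac{1}{5 \cdot 6} = \left(- \frac{1}{5}\right) \frac{1}{6} = - \frac{1}{30}$)
$V{\left(G,a \right)} = \left(23 + a\right) \left(G + a\right)$ ($V{\left(G,a \right)} = \left(G + a\right) \left(23 + a\right) = \left(23 + a\right) \left(G + a\right)$)
$X{\left(f \right)} = \frac{2743}{30}$ ($X{\left(f \right)} = \left(-7 - \frac{1}{30}\right) \left(-13\right) = \left(- \frac{211}{30}\right) \left(-13\right) = \frac{2743}{30}$)
$\left(-4329978 + 3927274\right) \left(V{\left(1452,-1959 \right)} + X{\left(-1208 \right)}\right) = \left(-4329978 + 3927274\right) \left(\left(\left(-1959\right)^{2} + 23 \cdot 1452 + 23 \left(-1959\right) + 1452 \left(-1959\right)\right) + \frac{2743}{30}\right) = - 402704 \left(\left(3837681 + 33396 - 45057 - 2844468\right) + \frac{2743}{30}\right) = - 402704 \left(981552 + \frac{2743}{30}\right) = \left(-402704\right) \frac{29449303}{30} = - \frac{5929676057656}{15}$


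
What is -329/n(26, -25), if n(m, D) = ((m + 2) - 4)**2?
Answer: -329/576 ≈ -0.57118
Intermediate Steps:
n(m, D) = (-2 + m)**2 (n(m, D) = ((2 + m) - 4)**2 = (-2 + m)**2)
-329/n(26, -25) = -329/(-2 + 26)**2 = -329/(24**2) = -329/576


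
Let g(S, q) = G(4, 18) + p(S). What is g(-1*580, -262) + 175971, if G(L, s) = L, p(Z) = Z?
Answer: 175395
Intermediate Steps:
g(S, q) = 4 + S
g(-1*580, -262) + 175971 = (4 - 1*580) + 175971 = (4 - 580) + 175971 = -576 + 175971 = 175395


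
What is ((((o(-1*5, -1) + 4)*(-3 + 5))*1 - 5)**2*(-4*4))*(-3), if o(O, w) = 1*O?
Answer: 2352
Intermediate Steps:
o(O, w) = O
((((o(-1*5, -1) + 4)*(-3 + 5))*1 - 5)**2*(-4*4))*(-3) = ((((-1*5 + 4)*(-3 + 5))*1 - 5)**2*(-4*4))*(-3) = ((((-5 + 4)*2)*1 - 5)**2*(-16))*(-3) = ((-1*2*1 - 5)**2*(-16))*(-3) = ((-2*1 - 5)**2*(-16))*(-3) = ((-2 - 5)**2*(-16))*(-3) = ((-7)**2*(-16))*(-3) = (49*(-16))*(-3) = -784*(-3) = 2352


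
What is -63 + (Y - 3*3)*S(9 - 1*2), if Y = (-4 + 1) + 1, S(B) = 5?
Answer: -118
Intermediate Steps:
Y = -2 (Y = -3 + 1 = -2)
-63 + (Y - 3*3)*S(9 - 1*2) = -63 + (-2 - 3*3)*5 = -63 + (-2 - 9)*5 = -63 - 11*5 = -63 - 55 = -118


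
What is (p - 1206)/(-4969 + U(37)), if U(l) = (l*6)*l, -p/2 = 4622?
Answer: -190/59 ≈ -3.2203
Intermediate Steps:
p = -9244 (p = -2*4622 = -9244)
U(l) = 6*l² (U(l) = (6*l)*l = 6*l²)
(p - 1206)/(-4969 + U(37)) = (-9244 - 1206)/(-4969 + 6*37²) = -10450/(-4969 + 6*1369) = -10450/(-4969 + 8214) = -10450/3245 = -10450*1/3245 = -190/59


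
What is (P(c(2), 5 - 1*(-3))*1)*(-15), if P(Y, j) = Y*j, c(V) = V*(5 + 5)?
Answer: -2400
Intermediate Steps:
c(V) = 10*V (c(V) = V*10 = 10*V)
(P(c(2), 5 - 1*(-3))*1)*(-15) = (((10*2)*(5 - 1*(-3)))*1)*(-15) = ((20*(5 + 3))*1)*(-15) = ((20*8)*1)*(-15) = (160*1)*(-15) = 160*(-15) = -2400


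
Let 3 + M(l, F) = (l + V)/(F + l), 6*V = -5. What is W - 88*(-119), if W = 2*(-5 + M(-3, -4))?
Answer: 219599/21 ≈ 10457.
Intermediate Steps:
V = -5/6 (V = (1/6)*(-5) = -5/6 ≈ -0.83333)
M(l, F) = -3 + (-5/6 + l)/(F + l) (M(l, F) = -3 + (l - 5/6)/(F + l) = -3 + (-5/6 + l)/(F + l))
W = -313/21 (W = 2*(-5 + (-5/6 - 3*(-4) - 2*(-3))/(-4 - 3)) = 2*(-5 + (-5/6 + 12 + 6)/(-7)) = 2*(-5 - 1/7*103/6) = 2*(-5 - 103/42) = 2*(-313/42) = -313/21 ≈ -14.905)
W - 88*(-119) = -313/21 - 88*(-119) = -313/21 + 10472 = 219599/21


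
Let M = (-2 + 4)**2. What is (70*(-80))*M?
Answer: -22400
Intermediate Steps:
M = 4 (M = 2**2 = 4)
(70*(-80))*M = (70*(-80))*4 = -5600*4 = -22400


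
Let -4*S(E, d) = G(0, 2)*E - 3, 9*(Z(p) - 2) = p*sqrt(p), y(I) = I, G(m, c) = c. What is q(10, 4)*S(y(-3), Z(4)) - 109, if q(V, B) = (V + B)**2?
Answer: 332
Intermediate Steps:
q(V, B) = (B + V)**2
Z(p) = 2 + p**(3/2)/9 (Z(p) = 2 + (p*sqrt(p))/9 = 2 + p**(3/2)/9)
S(E, d) = 3/4 - E/2 (S(E, d) = -(2*E - 3)/4 = -(-3 + 2*E)/4 = 3/4 - E/2)
q(10, 4)*S(y(-3), Z(4)) - 109 = (4 + 10)**2*(3/4 - 1/2*(-3)) - 109 = 14**2*(3/4 + 3/2) - 109 = 196*(9/4) - 109 = 441 - 109 = 332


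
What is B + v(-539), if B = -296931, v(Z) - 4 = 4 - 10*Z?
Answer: -291533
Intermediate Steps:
v(Z) = 8 - 10*Z (v(Z) = 4 + (4 - 10*Z) = 8 - 10*Z)
B + v(-539) = -296931 + (8 - 10*(-539)) = -296931 + (8 + 5390) = -296931 + 5398 = -291533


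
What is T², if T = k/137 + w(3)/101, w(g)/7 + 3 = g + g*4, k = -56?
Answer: 34245904/191462569 ≈ 0.17886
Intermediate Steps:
w(g) = -21 + 35*g (w(g) = -21 + 7*(g + g*4) = -21 + 7*(g + 4*g) = -21 + 7*(5*g) = -21 + 35*g)
T = 5852/13837 (T = -56/137 + (-21 + 35*3)/101 = -56*1/137 + (-21 + 105)*(1/101) = -56/137 + 84*(1/101) = -56/137 + 84/101 = 5852/13837 ≈ 0.42292)
T² = (5852/13837)² = 34245904/191462569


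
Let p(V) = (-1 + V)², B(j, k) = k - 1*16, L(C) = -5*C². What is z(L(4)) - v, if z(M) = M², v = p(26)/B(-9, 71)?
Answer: 70275/11 ≈ 6388.6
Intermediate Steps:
B(j, k) = -16 + k (B(j, k) = k - 16 = -16 + k)
v = 125/11 (v = (-1 + 26)²/(-16 + 71) = 25²/55 = 625*(1/55) = 125/11 ≈ 11.364)
z(L(4)) - v = (-5*4²)² - 1*125/11 = (-5*16)² - 125/11 = (-80)² - 125/11 = 6400 - 125/11 = 70275/11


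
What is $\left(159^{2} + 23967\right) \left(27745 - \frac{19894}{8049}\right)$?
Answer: $\frac{3665686414176}{2683} \approx 1.3663 \cdot 10^{9}$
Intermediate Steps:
$\left(159^{2} + 23967\right) \left(27745 - \frac{19894}{8049}\right) = \left(25281 + 23967\right) \left(27745 - \frac{19894}{8049}\right) = 49248 \left(27745 - \frac{19894}{8049}\right) = 49248 \cdot \frac{223299611}{8049} = \frac{3665686414176}{2683}$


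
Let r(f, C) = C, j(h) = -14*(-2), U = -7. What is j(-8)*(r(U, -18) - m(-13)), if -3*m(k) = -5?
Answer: -1652/3 ≈ -550.67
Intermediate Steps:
m(k) = 5/3 (m(k) = -⅓*(-5) = 5/3)
j(h) = 28
j(-8)*(r(U, -18) - m(-13)) = 28*(-18 - 1*5/3) = 28*(-18 - 5/3) = 28*(-59/3) = -1652/3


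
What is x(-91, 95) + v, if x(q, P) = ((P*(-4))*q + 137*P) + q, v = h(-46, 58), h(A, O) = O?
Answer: 47562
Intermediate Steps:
v = 58
x(q, P) = q + 137*P - 4*P*q (x(q, P) = ((-4*P)*q + 137*P) + q = (-4*P*q + 137*P) + q = (137*P - 4*P*q) + q = q + 137*P - 4*P*q)
x(-91, 95) + v = (-91 + 137*95 - 4*95*(-91)) + 58 = (-91 + 13015 + 34580) + 58 = 47504 + 58 = 47562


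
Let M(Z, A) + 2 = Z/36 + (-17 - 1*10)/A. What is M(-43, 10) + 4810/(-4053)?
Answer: -1722011/243180 ≈ -7.0812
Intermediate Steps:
M(Z, A) = -2 - 27/A + Z/36 (M(Z, A) = -2 + (Z/36 + (-17 - 1*10)/A) = -2 + (Z*(1/36) + (-17 - 10)/A) = -2 + (Z/36 - 27/A) = -2 + (-27/A + Z/36) = -2 - 27/A + Z/36)
M(-43, 10) + 4810/(-4053) = (-2 - 27/10 + (1/36)*(-43)) + 4810/(-4053) = (-2 - 27*1/10 - 43/36) + 4810*(-1/4053) = (-2 - 27/10 - 43/36) - 4810/4053 = -1061/180 - 4810/4053 = -1722011/243180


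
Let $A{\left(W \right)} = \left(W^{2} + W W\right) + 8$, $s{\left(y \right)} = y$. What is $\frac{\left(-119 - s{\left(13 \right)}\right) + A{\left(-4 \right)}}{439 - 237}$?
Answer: $- \frac{46}{101} \approx -0.45545$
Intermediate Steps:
$A{\left(W \right)} = 8 + 2 W^{2}$ ($A{\left(W \right)} = \left(W^{2} + W^{2}\right) + 8 = 2 W^{2} + 8 = 8 + 2 W^{2}$)
$\frac{\left(-119 - s{\left(13 \right)}\right) + A{\left(-4 \right)}}{439 - 237} = \frac{\left(-119 - 13\right) + \left(8 + 2 \left(-4\right)^{2}\right)}{439 - 237} = \frac{\left(-119 - 13\right) + \left(8 + 2 \cdot 16\right)}{439 - 237} = \frac{-132 + \left(8 + 32\right)}{202} = \left(-132 + 40\right) \frac{1}{202} = \left(-92\right) \frac{1}{202} = - \frac{46}{101}$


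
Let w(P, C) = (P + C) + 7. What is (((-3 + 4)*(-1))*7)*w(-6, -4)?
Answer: 21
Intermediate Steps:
w(P, C) = 7 + C + P (w(P, C) = (C + P) + 7 = 7 + C + P)
(((-3 + 4)*(-1))*7)*w(-6, -4) = (((-3 + 4)*(-1))*7)*(7 - 4 - 6) = ((1*(-1))*7)*(-3) = -1*7*(-3) = -7*(-3) = 21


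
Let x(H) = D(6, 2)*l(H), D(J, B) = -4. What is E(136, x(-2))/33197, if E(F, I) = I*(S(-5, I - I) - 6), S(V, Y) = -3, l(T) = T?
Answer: -72/33197 ≈ -0.0021689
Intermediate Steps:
x(H) = -4*H
E(F, I) = -9*I (E(F, I) = I*(-3 - 6) = I*(-9) = -9*I)
E(136, x(-2))/33197 = -(-36)*(-2)/33197 = -9*8*(1/33197) = -72*1/33197 = -72/33197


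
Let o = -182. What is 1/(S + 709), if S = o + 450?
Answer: 1/977 ≈ 0.0010235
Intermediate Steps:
S = 268 (S = -182 + 450 = 268)
1/(S + 709) = 1/(268 + 709) = 1/977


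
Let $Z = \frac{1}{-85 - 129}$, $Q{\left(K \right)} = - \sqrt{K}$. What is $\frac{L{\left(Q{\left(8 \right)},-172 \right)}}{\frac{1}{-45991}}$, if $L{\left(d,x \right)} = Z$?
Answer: $\frac{45991}{214} \approx 214.91$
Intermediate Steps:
$Z = - \frac{1}{214}$ ($Z = \frac{1}{-214} = - \frac{1}{214} \approx -0.0046729$)
$L{\left(d,x \right)} = - \frac{1}{214}$
$\frac{L{\left(Q{\left(8 \right)},-172 \right)}}{\frac{1}{-45991}} = - \frac{1}{214 \frac{1}{-45991}} = - \frac{1}{214 \left(- \frac{1}{45991}\right)} = \left(- \frac{1}{214}\right) \left(-45991\right) = \frac{45991}{214}$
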